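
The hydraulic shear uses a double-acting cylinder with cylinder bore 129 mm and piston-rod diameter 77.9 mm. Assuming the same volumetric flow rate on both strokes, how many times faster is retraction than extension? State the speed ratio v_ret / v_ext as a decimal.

Cap-side area A_cap = π/4 × (129 mm)² = 13070 mm^2
Rod-side annular area A_ann = π/4 × (129² − 77.9²) = 8304 mm^2
For equal Q, v ∝ 1/A, so v_ret/v_ext = A_cap/A_ann.

v_ret/v_ext ≈ 1.57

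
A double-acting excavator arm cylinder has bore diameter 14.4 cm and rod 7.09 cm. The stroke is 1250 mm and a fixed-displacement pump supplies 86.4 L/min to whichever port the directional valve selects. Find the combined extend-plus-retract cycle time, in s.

t ≈ 24.8 s

Cap-side area A_cap = π/4 × (14.4 cm)² = 162.9 cm^2
Rod-side annular area A_ann = π/4 × (14.4² − 7.09²) = 123.4 cm^2
t_ext = A_cap·L/Q = 14.14 s
t_ret = A_ann·L/Q = 10.71 s
t_cycle = t_ext + t_ret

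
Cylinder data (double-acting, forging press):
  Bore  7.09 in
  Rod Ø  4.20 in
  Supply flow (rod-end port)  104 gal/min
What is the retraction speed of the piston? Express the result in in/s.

v ≈ 15.6 in/s

Rod-side annular area A_ann = π/4 × (7.09² − 4.20²) = 25.63 in^2
Flow into the rod-end port fills the annular volume.
v = Q / A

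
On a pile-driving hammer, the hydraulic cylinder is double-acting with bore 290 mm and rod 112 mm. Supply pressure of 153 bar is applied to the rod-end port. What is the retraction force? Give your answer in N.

F ≈ 8.60e5 N

Rod-side annular area A_ann = π/4 × (290² − 112²) = 56200 mm^2
On retraction the pressure acts on the annular area (bore minus rod).
F = P × A_ann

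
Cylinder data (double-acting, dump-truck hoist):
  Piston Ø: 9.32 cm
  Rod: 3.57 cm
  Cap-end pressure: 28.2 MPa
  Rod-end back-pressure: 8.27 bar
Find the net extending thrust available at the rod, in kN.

Cap-side area A_cap = π/4 × (9.32 cm)² = 68.22 cm^2
Rod-side annular area A_ann = π/4 × (9.32² − 3.57²) = 58.21 cm^2
Net thrust = P_cap·A_cap − P_rod·A_ann = 192.4 kN − 4.814 kN

F ≈ 188 kN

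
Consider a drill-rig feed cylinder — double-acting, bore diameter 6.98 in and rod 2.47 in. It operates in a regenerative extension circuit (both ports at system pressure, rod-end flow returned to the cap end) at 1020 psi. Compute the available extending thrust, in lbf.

F ≈ 4890 lbf

With equal pressure on both faces, forces on the annular region cancel; the net push is pressure × rod cross-section.
Rod cross-section A_rod = π/4 × (2.47 in)² = 4.792 in^2
F = P × A_rod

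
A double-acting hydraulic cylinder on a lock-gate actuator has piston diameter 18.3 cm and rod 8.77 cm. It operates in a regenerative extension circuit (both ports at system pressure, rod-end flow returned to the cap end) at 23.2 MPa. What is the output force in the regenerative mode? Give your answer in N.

F ≈ 1.40e5 N

With equal pressure on both faces, forces on the annular region cancel; the net push is pressure × rod cross-section.
Rod cross-section A_rod = π/4 × (8.77 cm)² = 60.41 cm^2
F = P × A_rod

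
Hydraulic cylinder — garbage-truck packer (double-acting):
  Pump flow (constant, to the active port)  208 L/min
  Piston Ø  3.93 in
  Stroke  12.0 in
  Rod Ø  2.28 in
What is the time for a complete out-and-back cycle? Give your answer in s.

t ≈ 1.14 s

Cap-side area A_cap = π/4 × (3.93 in)² = 12.13 in^2
Rod-side annular area A_ann = π/4 × (3.93² − 2.28²) = 8.048 in^2
t_ext = A_cap·L/Q = 0.6881 s
t_ret = A_ann·L/Q = 0.4565 s
t_cycle = t_ext + t_ret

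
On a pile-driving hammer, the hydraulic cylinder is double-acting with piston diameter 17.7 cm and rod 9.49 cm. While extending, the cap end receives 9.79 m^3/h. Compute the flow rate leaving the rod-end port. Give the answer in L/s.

Q_out ≈ 1.94 L/s

Cap-side area A_cap = π/4 × (17.7 cm)² = 246.1 cm^2
Rod-side annular area A_ann = π/4 × (17.7² − 9.49²) = 175.3 cm^2
Piston speed v = Q_in/A_cap; rod-end outflow Q_out = v × A_ann = Q_in × A_ann/A_cap.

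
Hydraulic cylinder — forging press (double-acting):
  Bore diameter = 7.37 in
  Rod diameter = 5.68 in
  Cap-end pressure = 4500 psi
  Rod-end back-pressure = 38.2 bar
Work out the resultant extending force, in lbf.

Cap-side area A_cap = π/4 × (7.37 in)² = 42.66 in^2
Rod-side annular area A_ann = π/4 × (7.37² − 5.68²) = 17.32 in^2
Net thrust = P_cap·A_cap − P_rod·A_ann = 1.920e5 lbf − 9597 lbf

F ≈ 1.82e5 lbf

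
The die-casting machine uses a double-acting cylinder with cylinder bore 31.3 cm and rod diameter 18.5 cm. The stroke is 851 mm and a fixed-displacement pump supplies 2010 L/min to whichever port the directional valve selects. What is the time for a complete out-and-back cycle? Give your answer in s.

t ≈ 3.23 s

Cap-side area A_cap = π/4 × (31.3 cm)² = 769.4 cm^2
Rod-side annular area A_ann = π/4 × (31.3² − 18.5²) = 500.6 cm^2
t_ext = A_cap·L/Q = 1.955 s
t_ret = A_ann·L/Q = 1.272 s
t_cycle = t_ext + t_ret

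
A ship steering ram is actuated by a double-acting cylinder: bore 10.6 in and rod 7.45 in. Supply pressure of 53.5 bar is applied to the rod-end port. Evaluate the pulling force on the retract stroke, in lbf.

Rod-side annular area A_ann = π/4 × (10.6² − 7.45²) = 44.66 in^2
On retraction the pressure acts on the annular area (bore minus rod).
F = P × A_ann

F ≈ 34700 lbf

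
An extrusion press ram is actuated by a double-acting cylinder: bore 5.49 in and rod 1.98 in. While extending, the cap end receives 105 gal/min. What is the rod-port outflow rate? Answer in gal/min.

Q_out ≈ 91.3 gal/min

Cap-side area A_cap = π/4 × (5.49 in)² = 23.67 in^2
Rod-side annular area A_ann = π/4 × (5.49² − 1.98²) = 20.59 in^2
Piston speed v = Q_in/A_cap; rod-end outflow Q_out = v × A_ann = Q_in × A_ann/A_cap.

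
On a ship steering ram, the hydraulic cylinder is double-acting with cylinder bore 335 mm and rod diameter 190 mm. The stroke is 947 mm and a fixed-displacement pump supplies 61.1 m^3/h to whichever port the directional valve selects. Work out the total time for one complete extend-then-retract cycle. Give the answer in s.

Cap-side area A_cap = π/4 × (335 mm)² = 88140 mm^2
Rod-side annular area A_ann = π/4 × (335² − 190²) = 59790 mm^2
t_ext = A_cap·L/Q = 4.918 s
t_ret = A_ann·L/Q = 3.336 s
t_cycle = t_ext + t_ret

t ≈ 8.25 s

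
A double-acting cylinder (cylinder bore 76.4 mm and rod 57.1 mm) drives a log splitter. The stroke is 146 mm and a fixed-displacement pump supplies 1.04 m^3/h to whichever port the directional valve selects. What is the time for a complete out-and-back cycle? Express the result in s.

Cap-side area A_cap = π/4 × (76.4 mm)² = 4584 mm^2
Rod-side annular area A_ann = π/4 × (76.4² − 57.1²) = 2024 mm^2
t_ext = A_cap·L/Q = 2.317 s
t_ret = A_ann·L/Q = 1.023 s
t_cycle = t_ext + t_ret

t ≈ 3.34 s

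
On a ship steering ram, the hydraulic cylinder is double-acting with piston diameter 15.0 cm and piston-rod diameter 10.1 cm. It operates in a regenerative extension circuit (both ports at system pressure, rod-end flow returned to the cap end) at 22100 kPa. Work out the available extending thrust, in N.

F ≈ 1.77e5 N

With equal pressure on both faces, forces on the annular region cancel; the net push is pressure × rod cross-section.
Rod cross-section A_rod = π/4 × (10.1 cm)² = 80.12 cm^2
F = P × A_rod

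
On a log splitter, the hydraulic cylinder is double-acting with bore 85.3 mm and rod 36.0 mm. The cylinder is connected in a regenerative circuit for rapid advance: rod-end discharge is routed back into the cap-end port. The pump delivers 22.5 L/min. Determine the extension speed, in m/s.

v ≈ 0.368 m/s

In regeneration the rod-end outflow joins the pump flow into the cap end, so the net volume the pump must supply per unit advance equals the rod cross-section area.
Rod cross-section A_rod = π/4 × (36.0 mm)² = 1018 mm^2
v = Q_pump / A_rod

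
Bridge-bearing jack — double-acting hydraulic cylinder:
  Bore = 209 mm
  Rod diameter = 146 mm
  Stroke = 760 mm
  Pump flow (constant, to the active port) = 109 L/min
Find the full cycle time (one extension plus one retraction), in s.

t ≈ 21.7 s

Cap-side area A_cap = π/4 × (209 mm)² = 34310 mm^2
Rod-side annular area A_ann = π/4 × (209² − 146²) = 17570 mm^2
t_ext = A_cap·L/Q = 14.35 s
t_ret = A_ann·L/Q = 7.348 s
t_cycle = t_ext + t_ret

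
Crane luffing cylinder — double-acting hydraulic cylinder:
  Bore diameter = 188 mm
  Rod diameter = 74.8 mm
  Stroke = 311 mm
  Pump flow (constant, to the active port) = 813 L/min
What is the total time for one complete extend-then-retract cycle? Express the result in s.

Cap-side area A_cap = π/4 × (188 mm)² = 27760 mm^2
Rod-side annular area A_ann = π/4 × (188² − 74.8²) = 23360 mm^2
t_ext = A_cap·L/Q = 0.6371 s
t_ret = A_ann·L/Q = 0.5363 s
t_cycle = t_ext + t_ret

t ≈ 1.17 s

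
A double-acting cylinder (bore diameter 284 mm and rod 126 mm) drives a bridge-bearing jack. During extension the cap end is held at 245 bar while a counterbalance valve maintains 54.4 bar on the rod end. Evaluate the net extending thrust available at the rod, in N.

F ≈ 1.28e6 N

Cap-side area A_cap = π/4 × (284 mm)² = 63350 mm^2
Rod-side annular area A_ann = π/4 × (284² − 126²) = 50880 mm^2
Net thrust = P_cap·A_cap − P_rod·A_ann = 1.552e6 N − 2.768e5 N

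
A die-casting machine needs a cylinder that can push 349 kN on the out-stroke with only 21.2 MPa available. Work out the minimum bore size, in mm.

D ≈ 145 mm

Extension force acts on the full piston face: F = P × (π/4)D².
D = √(4F / (πP)) = √(4 × 349 kN / (π × 21.2 MPa))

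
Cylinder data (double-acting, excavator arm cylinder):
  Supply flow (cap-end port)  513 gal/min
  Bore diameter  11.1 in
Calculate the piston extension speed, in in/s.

v ≈ 20.4 in/s

Cap-side area A_cap = π/4 × (11.1 in)² = 96.77 in^2
v = Q / A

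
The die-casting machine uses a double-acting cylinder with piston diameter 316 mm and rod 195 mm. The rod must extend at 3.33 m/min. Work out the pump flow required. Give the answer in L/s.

Cap-side area A_cap = π/4 × (316 mm)² = 78430 mm^2
Q = A × v

Q ≈ 4.35 L/s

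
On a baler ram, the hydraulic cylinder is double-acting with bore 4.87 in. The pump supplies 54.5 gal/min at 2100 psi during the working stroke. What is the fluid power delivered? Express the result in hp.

Hydraulic power = P × Q

W ≈ 66.8 hp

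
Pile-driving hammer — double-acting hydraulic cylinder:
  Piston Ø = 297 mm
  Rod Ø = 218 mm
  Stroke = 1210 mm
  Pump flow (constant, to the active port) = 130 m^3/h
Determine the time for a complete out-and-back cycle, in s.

t ≈ 3.39 s

Cap-side area A_cap = π/4 × (297 mm)² = 69280 mm^2
Rod-side annular area A_ann = π/4 × (297² − 218²) = 31950 mm^2
t_ext = A_cap·L/Q = 2.321 s
t_ret = A_ann·L/Q = 1.071 s
t_cycle = t_ext + t_ret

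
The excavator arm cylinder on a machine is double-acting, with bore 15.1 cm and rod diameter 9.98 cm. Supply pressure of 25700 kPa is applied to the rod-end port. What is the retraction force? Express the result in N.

F ≈ 2.59e5 N

Rod-side annular area A_ann = π/4 × (15.1² − 9.98²) = 100.9 cm^2
On retraction the pressure acts on the annular area (bore minus rod).
F = P × A_ann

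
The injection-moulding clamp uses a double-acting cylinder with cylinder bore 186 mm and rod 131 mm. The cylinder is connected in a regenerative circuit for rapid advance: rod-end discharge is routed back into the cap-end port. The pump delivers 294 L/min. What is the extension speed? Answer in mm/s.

In regeneration the rod-end outflow joins the pump flow into the cap end, so the net volume the pump must supply per unit advance equals the rod cross-section area.
Rod cross-section A_rod = π/4 × (131 mm)² = 13480 mm^2
v = Q_pump / A_rod

v ≈ 364 mm/s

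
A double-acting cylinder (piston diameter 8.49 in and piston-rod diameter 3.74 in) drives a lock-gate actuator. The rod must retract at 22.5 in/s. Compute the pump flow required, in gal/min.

Rod-side annular area A_ann = π/4 × (8.49² − 3.74²) = 45.63 in^2
Q = A × v

Q ≈ 267 gal/min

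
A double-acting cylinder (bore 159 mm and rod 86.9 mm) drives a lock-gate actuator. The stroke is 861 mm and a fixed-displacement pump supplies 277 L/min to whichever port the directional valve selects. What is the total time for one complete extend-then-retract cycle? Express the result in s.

t ≈ 6.30 s

Cap-side area A_cap = π/4 × (159 mm)² = 19860 mm^2
Rod-side annular area A_ann = π/4 × (159² − 86.9²) = 13920 mm^2
t_ext = A_cap·L/Q = 3.703 s
t_ret = A_ann·L/Q = 2.597 s
t_cycle = t_ext + t_ret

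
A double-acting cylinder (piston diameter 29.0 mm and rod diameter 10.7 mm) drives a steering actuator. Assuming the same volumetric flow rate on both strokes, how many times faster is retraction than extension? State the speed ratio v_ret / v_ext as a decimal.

v_ret/v_ext ≈ 1.16

Cap-side area A_cap = π/4 × (29.0 mm)² = 660.5 mm^2
Rod-side annular area A_ann = π/4 × (29.0² − 10.7²) = 570.6 mm^2
For equal Q, v ∝ 1/A, so v_ret/v_ext = A_cap/A_ann.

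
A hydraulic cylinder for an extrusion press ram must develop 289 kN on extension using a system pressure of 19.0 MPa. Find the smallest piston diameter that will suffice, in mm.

Extension force acts on the full piston face: F = P × (π/4)D².
D = √(4F / (πP)) = √(4 × 289 kN / (π × 19.0 MPa))

D ≈ 139 mm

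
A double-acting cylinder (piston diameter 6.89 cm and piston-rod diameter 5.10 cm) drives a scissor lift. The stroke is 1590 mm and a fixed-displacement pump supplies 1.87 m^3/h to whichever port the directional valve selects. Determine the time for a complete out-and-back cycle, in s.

t ≈ 16.6 s

Cap-side area A_cap = π/4 × (6.89 cm)² = 37.28 cm^2
Rod-side annular area A_ann = π/4 × (6.89² − 5.10²) = 16.86 cm^2
t_ext = A_cap·L/Q = 11.41 s
t_ret = A_ann·L/Q = 5.160 s
t_cycle = t_ext + t_ret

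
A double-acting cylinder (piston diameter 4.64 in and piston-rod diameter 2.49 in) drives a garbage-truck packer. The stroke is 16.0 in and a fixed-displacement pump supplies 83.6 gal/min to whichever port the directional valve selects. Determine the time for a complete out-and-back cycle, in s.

Cap-side area A_cap = π/4 × (4.64 in)² = 16.91 in^2
Rod-side annular area A_ann = π/4 × (4.64² − 2.49²) = 12.04 in^2
t_ext = A_cap·L/Q = 0.8406 s
t_ret = A_ann·L/Q = 0.5985 s
t_cycle = t_ext + t_ret

t ≈ 1.44 s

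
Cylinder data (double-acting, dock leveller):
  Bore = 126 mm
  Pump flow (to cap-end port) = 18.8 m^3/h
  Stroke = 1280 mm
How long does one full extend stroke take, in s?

Cap-side area A_cap = π/4 × (126 mm)² = 12470 mm^2
Swept volume V = A × L; t = V / Q = A·L / Q

t ≈ 3.06 s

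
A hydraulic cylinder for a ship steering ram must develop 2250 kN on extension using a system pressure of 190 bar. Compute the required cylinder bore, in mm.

Extension force acts on the full piston face: F = P × (π/4)D².
D = √(4F / (πP)) = √(4 × 2250 kN / (π × 190 bar))

D ≈ 388 mm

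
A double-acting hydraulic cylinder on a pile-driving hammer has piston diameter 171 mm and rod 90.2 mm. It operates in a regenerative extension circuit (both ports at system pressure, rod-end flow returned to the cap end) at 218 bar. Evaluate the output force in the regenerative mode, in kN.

F ≈ 139 kN

With equal pressure on both faces, forces on the annular region cancel; the net push is pressure × rod cross-section.
Rod cross-section A_rod = π/4 × (90.2 mm)² = 6390 mm^2
F = P × A_rod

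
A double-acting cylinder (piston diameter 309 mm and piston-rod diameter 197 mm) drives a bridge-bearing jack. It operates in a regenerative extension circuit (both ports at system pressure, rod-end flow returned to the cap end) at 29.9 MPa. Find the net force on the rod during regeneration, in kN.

With equal pressure on both faces, forces on the annular region cancel; the net push is pressure × rod cross-section.
Rod cross-section A_rod = π/4 × (197 mm)² = 30480 mm^2
F = P × A_rod

F ≈ 911 kN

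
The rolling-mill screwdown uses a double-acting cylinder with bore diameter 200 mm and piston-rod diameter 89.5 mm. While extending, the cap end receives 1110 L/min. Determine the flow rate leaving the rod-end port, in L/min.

Cap-side area A_cap = π/4 × (200 mm)² = 31420 mm^2
Rod-side annular area A_ann = π/4 × (200² − 89.5²) = 25120 mm^2
Piston speed v = Q_in/A_cap; rod-end outflow Q_out = v × A_ann = Q_in × A_ann/A_cap.

Q_out ≈ 888 L/min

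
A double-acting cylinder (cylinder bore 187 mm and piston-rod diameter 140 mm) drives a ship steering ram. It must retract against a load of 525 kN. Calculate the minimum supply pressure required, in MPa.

Rod-side annular area A_ann = π/4 × (187² − 140²) = 12070 mm^2
Retraction: pressure acts on the annular area.
P = F / A = 525 kN / A

P ≈ 43.5 MPa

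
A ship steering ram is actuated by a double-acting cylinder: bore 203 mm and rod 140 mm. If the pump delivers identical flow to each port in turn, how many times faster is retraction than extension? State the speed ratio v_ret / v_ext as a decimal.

v_ret/v_ext ≈ 1.91

Cap-side area A_cap = π/4 × (203 mm)² = 32370 mm^2
Rod-side annular area A_ann = π/4 × (203² − 140²) = 16970 mm^2
For equal Q, v ∝ 1/A, so v_ret/v_ext = A_cap/A_ann.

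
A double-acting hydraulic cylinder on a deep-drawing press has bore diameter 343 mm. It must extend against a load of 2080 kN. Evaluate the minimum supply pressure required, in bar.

Cap-side area A_cap = π/4 × (343 mm)² = 92400 mm^2
P = F / A = 2080 kN / A

P ≈ 225 bar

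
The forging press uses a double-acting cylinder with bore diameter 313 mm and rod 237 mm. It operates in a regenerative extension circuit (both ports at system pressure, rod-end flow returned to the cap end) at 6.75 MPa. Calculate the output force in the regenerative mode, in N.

F ≈ 2.98e5 N

With equal pressure on both faces, forces on the annular region cancel; the net push is pressure × rod cross-section.
Rod cross-section A_rod = π/4 × (237 mm)² = 44120 mm^2
F = P × A_rod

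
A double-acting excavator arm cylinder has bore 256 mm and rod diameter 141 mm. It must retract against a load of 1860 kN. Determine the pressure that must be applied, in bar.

P ≈ 519 bar

Rod-side annular area A_ann = π/4 × (256² − 141²) = 35860 mm^2
Retraction: pressure acts on the annular area.
P = F / A = 1860 kN / A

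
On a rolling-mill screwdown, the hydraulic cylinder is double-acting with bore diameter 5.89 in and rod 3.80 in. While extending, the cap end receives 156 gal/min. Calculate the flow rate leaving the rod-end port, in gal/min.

Q_out ≈ 91.1 gal/min

Cap-side area A_cap = π/4 × (5.89 in)² = 27.25 in^2
Rod-side annular area A_ann = π/4 × (5.89² − 3.80²) = 15.91 in^2
Piston speed v = Q_in/A_cap; rod-end outflow Q_out = v × A_ann = Q_in × A_ann/A_cap.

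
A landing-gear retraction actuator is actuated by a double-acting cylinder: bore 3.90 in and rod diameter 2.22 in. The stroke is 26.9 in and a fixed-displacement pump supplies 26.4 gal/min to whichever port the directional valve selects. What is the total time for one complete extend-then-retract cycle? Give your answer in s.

t ≈ 5.30 s

Cap-side area A_cap = π/4 × (3.90 in)² = 11.95 in^2
Rod-side annular area A_ann = π/4 × (3.90² − 2.22²) = 8.075 in^2
t_ext = A_cap·L/Q = 3.162 s
t_ret = A_ann·L/Q = 2.137 s
t_cycle = t_ext + t_ret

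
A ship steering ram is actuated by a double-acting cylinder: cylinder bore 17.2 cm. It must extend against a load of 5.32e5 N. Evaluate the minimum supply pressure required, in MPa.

Cap-side area A_cap = π/4 × (17.2 cm)² = 232.4 cm^2
P = F / A = 5.32e5 N / A

P ≈ 22.9 MPa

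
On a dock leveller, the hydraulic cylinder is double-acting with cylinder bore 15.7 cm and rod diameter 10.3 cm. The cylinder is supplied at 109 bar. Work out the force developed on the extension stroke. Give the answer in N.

Cap-side area A_cap = π/4 × (15.7 cm)² = 193.6 cm^2
F = P × A_cap = 109 bar × A_cap

F ≈ 2.11e5 N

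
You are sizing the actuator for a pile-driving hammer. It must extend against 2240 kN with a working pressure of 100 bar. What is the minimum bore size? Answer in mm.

D ≈ 534 mm

Extension force acts on the full piston face: F = P × (π/4)D².
D = √(4F / (πP)) = √(4 × 2240 kN / (π × 100 bar))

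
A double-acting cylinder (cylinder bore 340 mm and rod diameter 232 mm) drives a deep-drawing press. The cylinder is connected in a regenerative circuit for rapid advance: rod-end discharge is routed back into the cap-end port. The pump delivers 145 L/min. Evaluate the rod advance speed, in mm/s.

v ≈ 57.2 mm/s

In regeneration the rod-end outflow joins the pump flow into the cap end, so the net volume the pump must supply per unit advance equals the rod cross-section area.
Rod cross-section A_rod = π/4 × (232 mm)² = 42270 mm^2
v = Q_pump / A_rod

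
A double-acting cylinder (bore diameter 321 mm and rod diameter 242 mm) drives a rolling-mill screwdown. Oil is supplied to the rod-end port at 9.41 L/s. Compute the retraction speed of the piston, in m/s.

Rod-side annular area A_ann = π/4 × (321² − 242²) = 34930 mm^2
Flow into the rod-end port fills the annular volume.
v = Q / A

v ≈ 0.269 m/s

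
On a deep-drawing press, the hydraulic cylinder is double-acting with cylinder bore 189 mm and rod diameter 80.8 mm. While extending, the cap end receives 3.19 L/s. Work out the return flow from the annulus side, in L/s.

Q_out ≈ 2.61 L/s

Cap-side area A_cap = π/4 × (189 mm)² = 28060 mm^2
Rod-side annular area A_ann = π/4 × (189² − 80.8²) = 22930 mm^2
Piston speed v = Q_in/A_cap; rod-end outflow Q_out = v × A_ann = Q_in × A_ann/A_cap.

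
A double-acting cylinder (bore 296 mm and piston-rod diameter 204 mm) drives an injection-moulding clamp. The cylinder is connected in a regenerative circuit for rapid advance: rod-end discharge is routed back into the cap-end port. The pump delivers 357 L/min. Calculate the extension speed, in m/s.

In regeneration the rod-end outflow joins the pump flow into the cap end, so the net volume the pump must supply per unit advance equals the rod cross-section area.
Rod cross-section A_rod = π/4 × (204 mm)² = 32690 mm^2
v = Q_pump / A_rod

v ≈ 0.182 m/s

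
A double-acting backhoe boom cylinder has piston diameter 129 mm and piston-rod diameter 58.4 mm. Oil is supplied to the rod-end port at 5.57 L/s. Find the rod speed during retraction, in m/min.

v ≈ 32.2 m/min

Rod-side annular area A_ann = π/4 × (129² − 58.4²) = 10390 mm^2
Flow into the rod-end port fills the annular volume.
v = Q / A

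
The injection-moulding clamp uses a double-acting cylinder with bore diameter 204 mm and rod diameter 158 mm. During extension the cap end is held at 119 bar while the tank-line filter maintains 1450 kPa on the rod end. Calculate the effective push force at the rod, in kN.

F ≈ 370 kN

Cap-side area A_cap = π/4 × (204 mm)² = 32690 mm^2
Rod-side annular area A_ann = π/4 × (204² − 158²) = 13080 mm^2
Net thrust = P_cap·A_cap − P_rod·A_ann = 389.0 kN − 18.96 kN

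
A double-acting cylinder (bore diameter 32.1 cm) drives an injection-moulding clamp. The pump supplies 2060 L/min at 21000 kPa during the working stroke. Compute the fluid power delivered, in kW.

W ≈ 721 kW

Hydraulic power = P × Q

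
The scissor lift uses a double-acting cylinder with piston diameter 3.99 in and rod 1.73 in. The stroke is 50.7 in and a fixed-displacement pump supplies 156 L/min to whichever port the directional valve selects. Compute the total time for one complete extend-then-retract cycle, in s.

Cap-side area A_cap = π/4 × (3.99 in)² = 12.50 in^2
Rod-side annular area A_ann = π/4 × (3.99² − 1.73²) = 10.15 in^2
t_ext = A_cap·L/Q = 3.996 s
t_ret = A_ann·L/Q = 3.244 s
t_cycle = t_ext + t_ret

t ≈ 7.24 s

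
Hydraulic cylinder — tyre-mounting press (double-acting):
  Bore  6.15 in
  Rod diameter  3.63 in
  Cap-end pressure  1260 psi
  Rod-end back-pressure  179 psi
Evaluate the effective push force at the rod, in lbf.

F ≈ 34000 lbf

Cap-side area A_cap = π/4 × (6.15 in)² = 29.71 in^2
Rod-side annular area A_ann = π/4 × (6.15² − 3.63²) = 19.36 in^2
Net thrust = P_cap·A_cap − P_rod·A_ann = 37430 lbf − 3465 lbf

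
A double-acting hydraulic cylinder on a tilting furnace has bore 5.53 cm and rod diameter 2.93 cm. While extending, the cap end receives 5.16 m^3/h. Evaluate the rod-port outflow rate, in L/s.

Q_out ≈ 1.03 L/s

Cap-side area A_cap = π/4 × (5.53 cm)² = 24.02 cm^2
Rod-side annular area A_ann = π/4 × (5.53² − 2.93²) = 17.28 cm^2
Piston speed v = Q_in/A_cap; rod-end outflow Q_out = v × A_ann = Q_in × A_ann/A_cap.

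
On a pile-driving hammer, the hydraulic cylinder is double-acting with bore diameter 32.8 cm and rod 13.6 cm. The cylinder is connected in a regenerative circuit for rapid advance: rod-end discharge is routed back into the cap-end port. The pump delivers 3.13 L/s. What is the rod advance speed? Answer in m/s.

In regeneration the rod-end outflow joins the pump flow into the cap end, so the net volume the pump must supply per unit advance equals the rod cross-section area.
Rod cross-section A_rod = π/4 × (13.6 cm)² = 145.3 cm^2
v = Q_pump / A_rod

v ≈ 0.215 m/s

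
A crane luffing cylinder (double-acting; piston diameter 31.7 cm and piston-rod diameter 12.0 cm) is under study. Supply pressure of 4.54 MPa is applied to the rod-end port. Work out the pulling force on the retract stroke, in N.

Rod-side annular area A_ann = π/4 × (31.7² − 12.0²) = 676.1 cm^2
On retraction the pressure acts on the annular area (bore minus rod).
F = P × A_ann

F ≈ 3.07e5 N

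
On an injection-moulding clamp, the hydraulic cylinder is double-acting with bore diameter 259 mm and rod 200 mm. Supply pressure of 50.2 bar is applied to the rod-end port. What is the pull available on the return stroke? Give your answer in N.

Rod-side annular area A_ann = π/4 × (259² − 200²) = 21270 mm^2
On retraction the pressure acts on the annular area (bore minus rod).
F = P × A_ann

F ≈ 1.07e5 N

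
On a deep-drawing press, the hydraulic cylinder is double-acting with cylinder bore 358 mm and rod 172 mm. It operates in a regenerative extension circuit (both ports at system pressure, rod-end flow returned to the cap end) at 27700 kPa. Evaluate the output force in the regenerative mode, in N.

With equal pressure on both faces, forces on the annular region cancel; the net push is pressure × rod cross-section.
Rod cross-section A_rod = π/4 × (172 mm)² = 23240 mm^2
F = P × A_rod

F ≈ 6.44e5 N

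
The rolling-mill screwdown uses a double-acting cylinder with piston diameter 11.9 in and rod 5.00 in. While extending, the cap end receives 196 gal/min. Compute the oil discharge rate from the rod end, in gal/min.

Cap-side area A_cap = π/4 × (11.9 in)² = 111.2 in^2
Rod-side annular area A_ann = π/4 × (11.9² − 5.00²) = 91.59 in^2
Piston speed v = Q_in/A_cap; rod-end outflow Q_out = v × A_ann = Q_in × A_ann/A_cap.

Q_out ≈ 161 gal/min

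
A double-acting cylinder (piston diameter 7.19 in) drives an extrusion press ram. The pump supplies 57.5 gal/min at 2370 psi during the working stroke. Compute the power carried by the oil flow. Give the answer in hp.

Hydraulic power = P × Q

W ≈ 79.5 hp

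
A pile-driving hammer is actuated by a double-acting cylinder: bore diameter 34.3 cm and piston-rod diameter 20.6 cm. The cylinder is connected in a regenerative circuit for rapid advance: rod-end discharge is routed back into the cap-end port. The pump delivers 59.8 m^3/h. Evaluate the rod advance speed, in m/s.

v ≈ 0.498 m/s

In regeneration the rod-end outflow joins the pump flow into the cap end, so the net volume the pump must supply per unit advance equals the rod cross-section area.
Rod cross-section A_rod = π/4 × (20.6 cm)² = 333.3 cm^2
v = Q_pump / A_rod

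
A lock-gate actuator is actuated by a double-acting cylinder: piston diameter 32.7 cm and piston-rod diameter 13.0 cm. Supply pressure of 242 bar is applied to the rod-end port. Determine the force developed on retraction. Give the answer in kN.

Rod-side annular area A_ann = π/4 × (32.7² − 13.0²) = 707.1 cm^2
On retraction the pressure acts on the annular area (bore minus rod).
F = P × A_ann

F ≈ 1710 kN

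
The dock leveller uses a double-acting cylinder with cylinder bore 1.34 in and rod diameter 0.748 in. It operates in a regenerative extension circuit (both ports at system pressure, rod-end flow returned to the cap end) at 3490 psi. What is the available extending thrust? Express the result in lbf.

With equal pressure on both faces, forces on the annular region cancel; the net push is pressure × rod cross-section.
Rod cross-section A_rod = π/4 × (0.748 in)² = 0.4394 in^2
F = P × A_rod

F ≈ 1530 lbf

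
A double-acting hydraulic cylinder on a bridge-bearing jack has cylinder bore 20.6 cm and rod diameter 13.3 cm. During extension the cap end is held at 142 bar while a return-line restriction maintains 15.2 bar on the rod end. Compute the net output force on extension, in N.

F ≈ 4.44e5 N

Cap-side area A_cap = π/4 × (20.6 cm)² = 333.3 cm^2
Rod-side annular area A_ann = π/4 × (20.6² − 13.3²) = 194.4 cm^2
Net thrust = P_cap·A_cap − P_rod·A_ann = 4.733e5 N − 29540 N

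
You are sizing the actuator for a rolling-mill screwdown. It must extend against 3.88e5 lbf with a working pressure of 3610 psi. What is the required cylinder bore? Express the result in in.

D ≈ 11.7 in

Extension force acts on the full piston face: F = P × (π/4)D².
D = √(4F / (πP)) = √(4 × 3.88e5 lbf / (π × 3610 psi))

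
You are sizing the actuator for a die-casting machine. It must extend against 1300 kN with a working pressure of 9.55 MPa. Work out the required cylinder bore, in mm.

D ≈ 416 mm

Extension force acts on the full piston face: F = P × (π/4)D².
D = √(4F / (πP)) = √(4 × 1300 kN / (π × 9.55 MPa))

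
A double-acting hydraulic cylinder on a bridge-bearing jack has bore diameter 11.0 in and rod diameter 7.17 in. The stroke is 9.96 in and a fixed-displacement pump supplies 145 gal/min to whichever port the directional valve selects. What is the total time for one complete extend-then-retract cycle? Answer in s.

t ≈ 2.67 s

Cap-side area A_cap = π/4 × (11.0 in)² = 95.03 in^2
Rod-side annular area A_ann = π/4 × (11.0² − 7.17²) = 54.66 in^2
t_ext = A_cap·L/Q = 1.696 s
t_ret = A_ann·L/Q = 0.9752 s
t_cycle = t_ext + t_ret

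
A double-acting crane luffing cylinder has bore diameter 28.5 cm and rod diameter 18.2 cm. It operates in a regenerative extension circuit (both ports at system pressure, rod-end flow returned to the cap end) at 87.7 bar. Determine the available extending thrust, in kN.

F ≈ 228 kN

With equal pressure on both faces, forces on the annular region cancel; the net push is pressure × rod cross-section.
Rod cross-section A_rod = π/4 × (18.2 cm)² = 260.2 cm^2
F = P × A_rod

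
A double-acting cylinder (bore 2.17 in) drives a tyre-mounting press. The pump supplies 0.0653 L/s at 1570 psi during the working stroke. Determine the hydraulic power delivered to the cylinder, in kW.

Hydraulic power = P × Q

W ≈ 0.707 kW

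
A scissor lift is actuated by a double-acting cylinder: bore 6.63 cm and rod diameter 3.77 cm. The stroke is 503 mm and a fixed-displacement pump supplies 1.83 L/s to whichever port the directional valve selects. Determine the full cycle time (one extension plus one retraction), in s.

t ≈ 1.59 s

Cap-side area A_cap = π/4 × (6.63 cm)² = 34.52 cm^2
Rod-side annular area A_ann = π/4 × (6.63² − 3.77²) = 23.36 cm^2
t_ext = A_cap·L/Q = 0.9489 s
t_ret = A_ann·L/Q = 0.6421 s
t_cycle = t_ext + t_ret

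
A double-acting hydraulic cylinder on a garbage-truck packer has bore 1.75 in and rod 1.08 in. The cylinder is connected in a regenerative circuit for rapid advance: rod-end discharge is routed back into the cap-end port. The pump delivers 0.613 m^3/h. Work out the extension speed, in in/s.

v ≈ 11.3 in/s

In regeneration the rod-end outflow joins the pump flow into the cap end, so the net volume the pump must supply per unit advance equals the rod cross-section area.
Rod cross-section A_rod = π/4 × (1.08 in)² = 0.9161 in^2
v = Q_pump / A_rod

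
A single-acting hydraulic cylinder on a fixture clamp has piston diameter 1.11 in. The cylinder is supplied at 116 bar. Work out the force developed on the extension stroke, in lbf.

Cap-side area A_cap = π/4 × (1.11 in)² = 0.9677 in^2
F = P × A_cap = 116 bar × A_cap

F ≈ 1630 lbf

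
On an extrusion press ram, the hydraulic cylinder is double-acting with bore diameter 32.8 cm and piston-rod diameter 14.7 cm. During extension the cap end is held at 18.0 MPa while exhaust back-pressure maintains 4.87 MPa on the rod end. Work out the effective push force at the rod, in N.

F ≈ 1.19e6 N

Cap-side area A_cap = π/4 × (32.8 cm)² = 845.0 cm^2
Rod-side annular area A_ann = π/4 × (32.8² − 14.7²) = 675.2 cm^2
Net thrust = P_cap·A_cap − P_rod·A_ann = 1.521e6 N − 3.288e5 N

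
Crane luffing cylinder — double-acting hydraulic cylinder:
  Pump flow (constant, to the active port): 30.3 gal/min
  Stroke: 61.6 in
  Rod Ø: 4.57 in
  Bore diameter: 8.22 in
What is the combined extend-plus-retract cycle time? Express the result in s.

t ≈ 47.4 s

Cap-side area A_cap = π/4 × (8.22 in)² = 53.07 in^2
Rod-side annular area A_ann = π/4 × (8.22² − 4.57²) = 36.67 in^2
t_ext = A_cap·L/Q = 28.02 s
t_ret = A_ann·L/Q = 19.36 s
t_cycle = t_ext + t_ret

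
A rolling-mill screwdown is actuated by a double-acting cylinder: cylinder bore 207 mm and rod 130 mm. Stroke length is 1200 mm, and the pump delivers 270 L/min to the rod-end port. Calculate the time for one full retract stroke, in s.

t ≈ 5.43 s

Rod-side annular area A_ann = π/4 × (207² − 130²) = 20380 mm^2
Swept volume V = A × L; t = V / Q = A·L / Q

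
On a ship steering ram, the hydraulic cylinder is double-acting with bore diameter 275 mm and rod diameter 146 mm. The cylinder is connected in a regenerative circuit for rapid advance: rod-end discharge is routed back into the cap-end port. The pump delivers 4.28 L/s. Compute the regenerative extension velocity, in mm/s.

v ≈ 256 mm/s

In regeneration the rod-end outflow joins the pump flow into the cap end, so the net volume the pump must supply per unit advance equals the rod cross-section area.
Rod cross-section A_rod = π/4 × (146 mm)² = 16740 mm^2
v = Q_pump / A_rod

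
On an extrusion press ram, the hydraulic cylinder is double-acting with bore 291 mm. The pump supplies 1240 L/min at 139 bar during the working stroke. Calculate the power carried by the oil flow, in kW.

Hydraulic power = P × Q

W ≈ 287 kW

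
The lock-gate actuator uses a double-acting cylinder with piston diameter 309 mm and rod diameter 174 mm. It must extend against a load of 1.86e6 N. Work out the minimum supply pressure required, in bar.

Cap-side area A_cap = π/4 × (309 mm)² = 74990 mm^2
P = F / A = 1.86e6 N / A

P ≈ 248 bar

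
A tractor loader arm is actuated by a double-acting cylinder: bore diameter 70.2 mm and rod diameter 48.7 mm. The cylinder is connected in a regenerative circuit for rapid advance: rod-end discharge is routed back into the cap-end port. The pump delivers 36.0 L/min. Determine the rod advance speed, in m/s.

In regeneration the rod-end outflow joins the pump flow into the cap end, so the net volume the pump must supply per unit advance equals the rod cross-section area.
Rod cross-section A_rod = π/4 × (48.7 mm)² = 1863 mm^2
v = Q_pump / A_rod

v ≈ 0.322 m/s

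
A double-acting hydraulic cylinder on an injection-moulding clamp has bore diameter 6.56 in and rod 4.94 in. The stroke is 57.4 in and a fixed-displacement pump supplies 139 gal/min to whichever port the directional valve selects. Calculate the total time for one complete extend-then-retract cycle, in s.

Cap-side area A_cap = π/4 × (6.56 in)² = 33.80 in^2
Rod-side annular area A_ann = π/4 × (6.56² − 4.94²) = 14.63 in^2
t_ext = A_cap·L/Q = 3.625 s
t_ret = A_ann·L/Q = 1.569 s
t_cycle = t_ext + t_ret

t ≈ 5.19 s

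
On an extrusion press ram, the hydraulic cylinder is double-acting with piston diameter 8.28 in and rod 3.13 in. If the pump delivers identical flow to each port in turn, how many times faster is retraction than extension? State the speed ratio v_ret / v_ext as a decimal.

v_ret/v_ext ≈ 1.17

Cap-side area A_cap = π/4 × (8.28 in)² = 53.85 in^2
Rod-side annular area A_ann = π/4 × (8.28² − 3.13²) = 46.15 in^2
For equal Q, v ∝ 1/A, so v_ret/v_ext = A_cap/A_ann.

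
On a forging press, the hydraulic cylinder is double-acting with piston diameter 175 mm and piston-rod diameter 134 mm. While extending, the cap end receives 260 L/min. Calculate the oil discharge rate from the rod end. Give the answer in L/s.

Cap-side area A_cap = π/4 × (175 mm)² = 24050 mm^2
Rod-side annular area A_ann = π/4 × (175² − 134²) = 9950 mm^2
Piston speed v = Q_in/A_cap; rod-end outflow Q_out = v × A_ann = Q_in × A_ann/A_cap.

Q_out ≈ 1.79 L/s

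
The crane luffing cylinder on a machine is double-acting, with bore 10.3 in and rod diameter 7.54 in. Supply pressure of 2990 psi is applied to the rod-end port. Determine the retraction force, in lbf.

Rod-side annular area A_ann = π/4 × (10.3² − 7.54²) = 38.67 in^2
On retraction the pressure acts on the annular area (bore minus rod).
F = P × A_ann

F ≈ 1.16e5 lbf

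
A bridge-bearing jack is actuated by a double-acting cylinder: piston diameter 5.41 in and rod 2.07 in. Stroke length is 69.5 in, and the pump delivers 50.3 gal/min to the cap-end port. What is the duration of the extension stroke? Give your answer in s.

Cap-side area A_cap = π/4 × (5.41 in)² = 22.99 in^2
Swept volume V = A × L; t = V / Q = A·L / Q

t ≈ 8.25 s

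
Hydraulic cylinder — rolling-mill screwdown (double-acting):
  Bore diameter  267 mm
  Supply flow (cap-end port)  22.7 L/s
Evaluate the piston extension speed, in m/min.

Cap-side area A_cap = π/4 × (267 mm)² = 55990 mm^2
v = Q / A

v ≈ 24.3 m/min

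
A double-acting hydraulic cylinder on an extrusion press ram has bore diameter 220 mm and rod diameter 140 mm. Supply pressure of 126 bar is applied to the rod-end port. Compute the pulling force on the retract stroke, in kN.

Rod-side annular area A_ann = π/4 × (220² − 140²) = 22620 mm^2
On retraction the pressure acts on the annular area (bore minus rod).
F = P × A_ann

F ≈ 285 kN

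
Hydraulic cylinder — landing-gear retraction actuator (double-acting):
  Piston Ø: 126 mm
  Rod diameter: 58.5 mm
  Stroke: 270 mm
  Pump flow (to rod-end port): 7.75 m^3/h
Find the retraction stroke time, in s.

t ≈ 1.23 s

Rod-side annular area A_ann = π/4 × (126² − 58.5²) = 9781 mm^2
Swept volume V = A × L; t = V / Q = A·L / Q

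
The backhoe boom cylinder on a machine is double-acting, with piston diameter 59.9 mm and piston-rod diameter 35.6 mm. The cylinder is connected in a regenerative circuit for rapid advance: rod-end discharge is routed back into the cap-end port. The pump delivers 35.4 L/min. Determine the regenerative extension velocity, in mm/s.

v ≈ 593 mm/s

In regeneration the rod-end outflow joins the pump flow into the cap end, so the net volume the pump must supply per unit advance equals the rod cross-section area.
Rod cross-section A_rod = π/4 × (35.6 mm)² = 995.4 mm^2
v = Q_pump / A_rod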